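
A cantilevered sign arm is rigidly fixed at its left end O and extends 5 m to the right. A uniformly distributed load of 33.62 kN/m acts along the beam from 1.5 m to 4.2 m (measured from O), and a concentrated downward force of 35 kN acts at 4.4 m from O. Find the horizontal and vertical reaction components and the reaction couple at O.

O_x = 0, O_y = 125.8 kN, M_O = 412.7 kN·m

Resultant of the distributed load: 33.62 × 2.7 = 90.774 kN at 2.85 m from O.
ΣF_x = 0: O_x = 0.
ΣF_y = 0: O_y − 33.62·2.7 − 35 = 0 → O_y = 125.8 kN.
ΣM about O: M_O − (33.62·2.7)·2.85 − 35·4.4 = 0 → M_O = 412.7 kN·m.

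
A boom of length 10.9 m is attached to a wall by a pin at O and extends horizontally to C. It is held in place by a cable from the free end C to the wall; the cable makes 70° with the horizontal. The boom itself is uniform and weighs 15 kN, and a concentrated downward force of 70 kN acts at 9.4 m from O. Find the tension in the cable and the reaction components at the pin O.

T = 72.22 kN, O_x = 24.70 kN, O_y = 17.13 kN

ΣM about O: T·sin70°·10.9 − 15·5.45 − 70·9.4 = 0 → T = 739.75/(10.9·0.939693) = 72.2225 ≈ 72.22 kN.
ΣF_x = 0: O_x − T·cos70° = 0 → O_x = 72.2225 × 0.34202 = 24.70 kN.
ΣF_y = 0: O_y + T·sin70° − 15 − 70 = 0 → O_y = 85 − 72.2225 × 0.939693 = 17.13 kN.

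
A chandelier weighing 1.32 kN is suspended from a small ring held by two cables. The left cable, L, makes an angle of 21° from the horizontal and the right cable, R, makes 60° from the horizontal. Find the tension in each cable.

T_L = 0.6682 kN, T_R = 1.248 kN

ΣF_x = 0: −T_L·cos21° + T_R·cos60° = 0 → T_R = 1.86716·T_L.
ΣF_y = 0: T_L·sin21° + T_R·sin60° = 1.32.
Substitute: T_L·(0.358368 + 1.86716·0.866025) = 1.32 → T_L = 0.668227 ≈ 0.6682 kN.
Then T_R = 1.86716 × 0.668227 = 1.248 kN.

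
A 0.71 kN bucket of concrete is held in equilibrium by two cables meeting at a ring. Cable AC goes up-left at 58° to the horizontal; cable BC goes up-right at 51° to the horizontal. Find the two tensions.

T_AC = 0.4726 kN, T_BC = 0.3979 kN

ΣF_x = 0: −T_AC·cos58° + T_BC·cos51° = 0 → T_BC = 0.84205·T_AC.
ΣF_y = 0: T_AC·sin58° + T_BC·sin51° = 0.71.
Substitute: T_AC·(0.848048 + 0.84205·0.777146) = 0.71 → T_AC = 0.472563 ≈ 0.4726 kN.
Then T_BC = 0.84205 × 0.472563 = 0.3979 kN.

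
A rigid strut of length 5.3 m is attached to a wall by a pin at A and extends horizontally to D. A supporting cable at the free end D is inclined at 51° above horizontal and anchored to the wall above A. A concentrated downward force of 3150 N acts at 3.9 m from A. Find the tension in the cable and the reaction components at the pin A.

T = 2983 N, A_x = 1877 N, A_y = 832.1 N

ΣM about A: T·sin51°·5.3 − 3150·3.9 = 0 → T = 12285/(5.3·0.777146) = 2982.61 ≈ 2983 N.
ΣF_x = 0: A_x − T·cos51° = 0 → A_x = 2982.61 × 0.62932 = 1877 N.
ΣF_y = 0: A_y + T·sin51° − 3150 = 0 → A_y = 3150 − 2982.61 × 0.777146 = 832.1 N.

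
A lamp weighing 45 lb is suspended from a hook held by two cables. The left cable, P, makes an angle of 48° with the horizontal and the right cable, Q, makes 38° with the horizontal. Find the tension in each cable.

T_P = 35.55 lb, T_Q = 30.18 lb

ΣF_x = 0: −T_P·cos48° + T_Q·cos38° = 0 → T_Q = 0.849139·T_P.
ΣF_y = 0: T_P·sin48° + T_Q·sin38° = 45.
Substitute: T_P·(0.743145 + 0.849139·0.615661) = 45 → T_P = 35.5471 ≈ 35.55 lb.
Then T_Q = 0.849139 × 35.5471 = 30.18 lb.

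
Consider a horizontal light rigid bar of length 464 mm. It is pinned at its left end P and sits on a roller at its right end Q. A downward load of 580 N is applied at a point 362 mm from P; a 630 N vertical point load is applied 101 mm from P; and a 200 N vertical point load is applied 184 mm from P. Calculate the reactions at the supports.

Moments about P: Q_y·464 − 580·362 − 630·101 − 200·184 = 0 → Q_y = 310390/464 = 668.944 ≈ 668.9 N.
ΣF_y = 0: P_y + 668.944 − 580 − 630 − 200 = 0 → P_y = 741.1 N.
ΣF_x = 0: no horizontal applied forces, so P_x = 0.

P_x = 0, P_y = 741.1 N, Q_y = 668.9 N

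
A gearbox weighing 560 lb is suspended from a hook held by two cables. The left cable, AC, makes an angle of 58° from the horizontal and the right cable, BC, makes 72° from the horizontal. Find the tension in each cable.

ΣF_x = 0: −T_AC·cos58° + T_BC·cos72° = 0 → T_BC = 1.71485·T_AC.
ΣF_y = 0: T_AC·sin58° + T_BC·sin72° = 560.
Substitute: T_AC·(0.848048 + 1.71485·0.951057) = 560 → T_AC = 225.9 lb.
Then T_BC = 1.71485 × 225.9 = 387.4 lb.

T_AC = 225.9 lb, T_BC = 387.4 lb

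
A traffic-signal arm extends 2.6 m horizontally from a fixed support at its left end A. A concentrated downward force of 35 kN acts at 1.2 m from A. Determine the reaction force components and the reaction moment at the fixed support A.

ΣF_x = 0: A_x = 0.
ΣF_y = 0: A_y − 35 = 0 → A_y = 35.00 kN.
ΣM about A: M_A − 35·1.2 = 0 → M_A = 42.00 kN·m.

A_x = 0, A_y = 35.00 kN, M_A = 42.00 kN·m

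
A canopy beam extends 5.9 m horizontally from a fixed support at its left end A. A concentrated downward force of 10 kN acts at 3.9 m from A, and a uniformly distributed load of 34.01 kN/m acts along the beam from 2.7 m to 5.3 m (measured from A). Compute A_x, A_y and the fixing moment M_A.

A_x = 0, A_y = 98.43 kN, M_A = 392.7 kN·m

Resultant of the distributed load: 34.01 × 2.6 = 88.426 kN at 4 m from A.
ΣF_x = 0: A_x = 0.
ΣF_y = 0: A_y − 10 − 34.01·2.6 = 0 → A_y = 98.43 kN.
ΣM about A: M_A − 10·3.9 − (34.01·2.6)·4 = 0 → M_A = 392.7 kN·m.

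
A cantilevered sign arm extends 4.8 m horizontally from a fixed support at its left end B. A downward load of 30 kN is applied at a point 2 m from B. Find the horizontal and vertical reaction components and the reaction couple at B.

B_x = 0, B_y = 30.00 kN, M_B = 60.00 kN·m

ΣF_x = 0: B_x = 0.
ΣF_y = 0: B_y − 30 = 0 → B_y = 30.00 kN.
ΣM about B: M_B − 30·2 = 0 → M_B = 60.00 kN·m.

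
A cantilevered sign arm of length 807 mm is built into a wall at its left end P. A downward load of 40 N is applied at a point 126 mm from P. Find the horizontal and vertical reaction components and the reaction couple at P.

ΣF_x = 0: P_x = 0.
ΣF_y = 0: P_y − 40 = 0 → P_y = 40.00 N.
ΣM about P: M_P − 40·126 = 0 → M_P = 5040 N·mm.

P_x = 0, P_y = 40.00 N, M_P = 5040 N·mm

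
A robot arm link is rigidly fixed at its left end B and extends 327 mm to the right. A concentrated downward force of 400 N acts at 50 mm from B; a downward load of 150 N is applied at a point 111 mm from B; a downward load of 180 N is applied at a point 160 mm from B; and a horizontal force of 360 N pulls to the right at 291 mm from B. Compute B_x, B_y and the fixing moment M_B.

ΣF_x = 0: B_x + 360 = 0 → B_x = -360.0 N.
ΣF_y = 0: B_y − 400 − 150 − 180 = 0 → B_y = 730.0 N.
ΣM about B: M_B − 400·50 − 150·111 − 180·160 = 0 → M_B = 65450 N·mm.

B_x = -360.0 N, B_y = 730.0 N, M_B = 65450 N·mm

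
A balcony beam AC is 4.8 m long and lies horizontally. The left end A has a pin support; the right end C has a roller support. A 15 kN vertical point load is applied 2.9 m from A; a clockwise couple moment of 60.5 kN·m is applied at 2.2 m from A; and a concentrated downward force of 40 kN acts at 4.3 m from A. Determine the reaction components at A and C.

Moments about A: C_y·4.8 − 15·2.9 − 60.5 − 40·4.3 = 0 → C_y = 276/4.8 = 57.50 kN.
ΣF_y = 0: A_y + 57.5 − 15 − 40 = 0 → A_y = -2.500 kN.
ΣF_x = 0: no horizontal applied forces, so A_x = 0.

A_x = 0, A_y = -2.500 kN, C_y = 57.50 kN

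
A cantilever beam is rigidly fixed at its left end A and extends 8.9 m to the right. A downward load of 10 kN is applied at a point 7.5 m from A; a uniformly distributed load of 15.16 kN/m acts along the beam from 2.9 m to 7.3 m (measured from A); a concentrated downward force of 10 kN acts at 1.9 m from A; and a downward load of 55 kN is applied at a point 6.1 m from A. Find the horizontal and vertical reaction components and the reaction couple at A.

Resultant of the distributed load: 15.16 × 4.4 = 66.704 kN at 5.1 m from A.
ΣF_x = 0: A_x = 0.
ΣF_y = 0: A_y − 10 − 15.16·4.4 − 10 − 55 = 0 → A_y = 141.7 kN.
ΣM about A: M_A − 10·7.5 − (15.16·4.4)·5.1 − 10·1.9 − 55·6.1 = 0 → M_A = 769.7 kN·m.

A_x = 0, A_y = 141.7 kN, M_A = 769.7 kN·m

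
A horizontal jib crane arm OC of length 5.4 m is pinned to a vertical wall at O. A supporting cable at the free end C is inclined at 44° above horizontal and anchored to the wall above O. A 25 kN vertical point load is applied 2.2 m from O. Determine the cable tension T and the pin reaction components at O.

T = 14.66 kN, O_x = 10.55 kN, O_y = 14.81 kN

ΣM about O: T·sin44°·5.4 − 25·2.2 = 0 → T = 55/(5.4·0.694658) = 14.6622 ≈ 14.66 kN.
ΣF_x = 0: O_x − T·cos44° = 0 → O_x = 14.6622 × 0.71934 = 10.55 kN.
ΣF_y = 0: O_y + T·sin44° − 25 = 0 → O_y = 25 − 14.6622 × 0.694658 = 14.81 kN.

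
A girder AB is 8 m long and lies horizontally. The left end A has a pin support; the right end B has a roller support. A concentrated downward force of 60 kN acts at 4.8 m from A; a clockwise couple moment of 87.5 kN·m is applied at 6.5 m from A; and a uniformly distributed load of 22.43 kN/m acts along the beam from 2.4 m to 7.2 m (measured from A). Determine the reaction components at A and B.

Resultant of the distributed load: 22.43 × 4.8 = 107.664 kN at 4.8 m from A.
ΣM about A: B_y·8 − 60·4.8 − 87.5 − (22.43·4.8)·4.8 = 0 → B_y = 892.2872/8 = 111.536 ≈ 111.5 kN.
ΣF_y = 0: A_y + 111.536 − 60 − 22.43·4.8 = 0 → A_y = 56.13 kN.
ΣF_x = 0: no horizontal applied forces, so A_x = 0.

A_x = 0, A_y = 56.13 kN, B_y = 111.5 kN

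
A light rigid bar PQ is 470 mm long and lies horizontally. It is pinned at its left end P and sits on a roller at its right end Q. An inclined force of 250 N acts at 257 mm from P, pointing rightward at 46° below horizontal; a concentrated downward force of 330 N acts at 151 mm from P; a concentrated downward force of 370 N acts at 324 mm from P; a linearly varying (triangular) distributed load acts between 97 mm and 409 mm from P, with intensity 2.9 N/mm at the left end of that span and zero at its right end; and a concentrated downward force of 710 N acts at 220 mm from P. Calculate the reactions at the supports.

P_x = -173.7 N, P_y = 1057 N, Q_y = 985.2 N

Resultant of the triangular load: ½ × 2.9 × 312 = 452.4 N, acting at 201 mm from P (one-third of the span from the peak).
Taking moments about P: Q_y·470 − 250·sin46°·257 − 330·151 − 370·324 − (½·2.9·312)·201 − 710·220 = 0 → Q_y = 463060/470 = 985.234 ≈ 985.2 N.
ΣF_y = 0: P_y + 985.234 − 250·sin46° − 330 − 370 − ½·2.9·312 − 710 = 0 → P_y = 1057 N.
ΣF_x = 0: P_x + 250·cos46° = 0 → P_x = -173.7 N.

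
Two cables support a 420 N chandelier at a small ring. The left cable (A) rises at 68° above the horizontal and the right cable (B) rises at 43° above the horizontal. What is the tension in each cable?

T_A = 329.0 N, T_B = 168.5 N

ΣF_x = 0: −T_A·cos68° + T_B·cos43° = 0 → T_B = 0.51221·T_A.
ΣF_y = 0: T_A·sin68° + T_B·sin43° = 420.
Substitute: T_A·(0.927184 + 0.51221·0.681998) = 420 → T_A = 329.022 ≈ 329.0 N.
Then T_B = 0.51221 × 329.022 = 168.5 N.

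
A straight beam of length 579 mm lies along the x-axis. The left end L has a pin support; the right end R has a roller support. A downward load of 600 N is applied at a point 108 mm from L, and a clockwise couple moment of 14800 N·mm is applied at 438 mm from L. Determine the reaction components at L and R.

L_x = 0, L_y = 462.5 N, R_y = 137.5 N

Taking moments about L: R_y·579 − 600·108 − 14800 = 0 → R_y = 79600/579 = 137.478 ≈ 137.5 N.
ΣF_y = 0: L_y + 137.478 − 600 = 0 → L_y = 462.5 N.
ΣF_x = 0: no horizontal applied forces, so L_x = 0.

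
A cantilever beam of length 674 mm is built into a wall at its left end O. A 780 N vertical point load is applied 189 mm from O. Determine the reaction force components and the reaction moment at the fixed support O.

O_x = 0, O_y = 780.0 N, M_O = 147400 N·mm

ΣF_x = 0: O_x = 0.
ΣF_y = 0: O_y − 780 = 0 → O_y = 780.0 N.
ΣM about O: M_O − 780·189 = 0 → M_O = 147400 N·mm.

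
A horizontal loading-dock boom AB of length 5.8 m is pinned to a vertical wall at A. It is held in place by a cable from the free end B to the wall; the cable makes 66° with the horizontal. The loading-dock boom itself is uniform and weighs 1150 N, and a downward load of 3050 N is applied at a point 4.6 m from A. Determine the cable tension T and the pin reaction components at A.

ΣM about A: T·sin66°·5.8 − 1150·2.9 − 3050·4.6 = 0 → T = 17365/(5.8·0.913545) = 3277.3 ≈ 3277 N.
ΣF_x = 0: A_x − T·cos66° = 0 → A_x = 3277.3 × 0.406737 = 1333 N.
ΣF_y = 0: A_y + T·sin66° − 1150 − 3050 = 0 → A_y = 4200 − 3277.3 × 0.913545 = 1206 N.

T = 3277 N, A_x = 1333 N, A_y = 1206 N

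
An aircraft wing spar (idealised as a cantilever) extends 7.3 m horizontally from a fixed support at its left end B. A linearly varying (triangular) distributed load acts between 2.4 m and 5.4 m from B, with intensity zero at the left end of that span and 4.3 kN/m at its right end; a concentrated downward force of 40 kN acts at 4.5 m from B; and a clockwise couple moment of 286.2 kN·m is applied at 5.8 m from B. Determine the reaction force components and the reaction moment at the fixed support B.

Resultant of the triangular load: ½ × 4.3 × 3 = 6.45 kN, acting at 4.4 m from B (one-third of the span from the peak).
ΣF_x = 0: B_x = 0.
ΣF_y = 0: B_y − ½·4.3·3 − 40 = 0 → B_y = 46.45 kN.
ΣM about B: M_B − (½·4.3·3)·4.4 − 40·4.5 − 286.2 = 0 → M_B = 494.6 kN·m.

B_x = 0, B_y = 46.45 kN, M_B = 494.6 kN·m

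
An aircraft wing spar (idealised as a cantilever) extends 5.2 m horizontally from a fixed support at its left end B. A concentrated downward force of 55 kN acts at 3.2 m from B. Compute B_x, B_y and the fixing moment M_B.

ΣF_x = 0: B_x = 0.
ΣF_y = 0: B_y − 55 = 0 → B_y = 55.00 kN.
ΣM about B: M_B − 55·3.2 = 0 → M_B = 176.0 kN·m.

B_x = 0, B_y = 55.00 kN, M_B = 176.0 kN·m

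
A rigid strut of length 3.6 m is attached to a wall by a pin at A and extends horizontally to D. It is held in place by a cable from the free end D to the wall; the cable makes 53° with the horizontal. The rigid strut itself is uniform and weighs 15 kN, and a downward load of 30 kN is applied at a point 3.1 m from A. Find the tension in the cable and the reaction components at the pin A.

ΣM about A: T·sin53°·3.6 − 15·1.8 − 30·3.1 = 0 → T = 120/(3.6·0.798636) = 41.7378 ≈ 41.74 kN.
ΣF_x = 0: A_x − T·cos53° = 0 → A_x = 41.7378 × 0.601815 = 25.12 kN.
ΣF_y = 0: A_y + T·sin53° − 15 − 30 = 0 → A_y = 45 − 41.7378 × 0.798636 = 11.67 kN.

T = 41.74 kN, A_x = 25.12 kN, A_y = 11.67 kN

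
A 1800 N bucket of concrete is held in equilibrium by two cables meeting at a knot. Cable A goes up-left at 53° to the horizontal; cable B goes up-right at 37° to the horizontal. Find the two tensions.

T_A = 1438 N, T_B = 1083 N

ΣF_x = 0: −T_A·cos53° + T_B·cos37° = 0 → T_B = 0.753554·T_A.
ΣF_y = 0: T_A·sin53° + T_B·sin37° = 1800.
Substitute: T_A·(0.798636 + 0.753554·0.601815) = 1800 → T_A = 1437.54 ≈ 1438 N.
Then T_B = 0.753554 × 1437.54 = 1083 N.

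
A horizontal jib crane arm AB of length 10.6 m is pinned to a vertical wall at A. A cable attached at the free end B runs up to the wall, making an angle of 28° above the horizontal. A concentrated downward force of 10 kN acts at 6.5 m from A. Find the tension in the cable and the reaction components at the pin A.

T = 13.06 kN, A_x = 11.53 kN, A_y = 3.868 kN

ΣM about A: T·sin28°·10.6 − 10·6.5 = 0 → T = 65/(10.6·0.469472) = 13.0616 ≈ 13.06 kN.
ΣF_x = 0: A_x − T·cos28° = 0 → A_x = 13.0616 × 0.882948 = 11.53 kN.
ΣF_y = 0: A_y + T·sin28° − 10 = 0 → A_y = 10 − 13.0616 × 0.469472 = 3.868 kN.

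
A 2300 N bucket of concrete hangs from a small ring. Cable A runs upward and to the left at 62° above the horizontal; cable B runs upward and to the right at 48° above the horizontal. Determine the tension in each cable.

ΣF_x = 0: −T_A·cos62° + T_B·cos48° = 0 → T_B = 0.701614·T_A.
ΣF_y = 0: T_A·sin62° + T_B·sin48° = 2300.
Substitute: T_A·(0.882948 + 0.701614·0.743145) = 2300 → T_A = 1637.77 ≈ 1638 N.
Then T_B = 0.701614 × 1637.77 = 1149 N.

T_A = 1638 N, T_B = 1149 N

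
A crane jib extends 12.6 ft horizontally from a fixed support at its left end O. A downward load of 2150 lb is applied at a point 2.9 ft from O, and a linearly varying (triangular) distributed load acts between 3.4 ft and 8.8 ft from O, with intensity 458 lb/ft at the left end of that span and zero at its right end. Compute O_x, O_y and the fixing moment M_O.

Resultant of the triangular load: ½ × 458 × 5.4 = 1236.6 lb, acting at 5.2 ft from O (one-third of the span from the peak).
ΣF_x = 0: O_x = 0.
ΣF_y = 0: O_y − 2150 − ½·458·5.4 = 0 → O_y = 3387 lb.
ΣM about O: M_O − 2150·2.9 − (½·458·5.4)·5.2 = 0 → M_O = 12670 lb·ft.

O_x = 0, O_y = 3387 lb, M_O = 12670 lb·ft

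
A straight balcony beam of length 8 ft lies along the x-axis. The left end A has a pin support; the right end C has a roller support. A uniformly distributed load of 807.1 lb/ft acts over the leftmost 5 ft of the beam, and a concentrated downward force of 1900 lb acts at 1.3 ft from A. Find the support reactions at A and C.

A_x = 0, A_y = 4366 lb, C_y = 1570 lb

Resultant of the distributed load: 807.1 × 5 = 4035.5 lb at 2.5 ft from A.
Moments about A: C_y·8 − (807.1·5)·2.5 − 1900·1.3 = 0 → C_y = 12558.75/8 = 1569.84 ≈ 1570 lb.
ΣF_y = 0: A_y + 1569.84 − 807.1·5 − 1900 = 0 → A_y = 4366 lb.
ΣF_x = 0: no horizontal applied forces, so A_x = 0.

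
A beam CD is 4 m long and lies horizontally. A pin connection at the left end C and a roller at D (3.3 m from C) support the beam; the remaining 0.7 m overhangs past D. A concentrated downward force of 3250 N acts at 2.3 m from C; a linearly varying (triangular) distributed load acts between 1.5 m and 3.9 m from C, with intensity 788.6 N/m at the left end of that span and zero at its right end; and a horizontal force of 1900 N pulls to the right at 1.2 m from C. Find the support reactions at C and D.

Resultant of the triangular load: ½ × 788.6 × 2.4 = 946.32 N, acting at 2.3 m from C (one-third of the span from the peak).
Moments about C: D_y·3.3 − 3250·2.3 − (½·788.6·2.4)·2.3 = 0 → D_y = 9651.536/3.3 = 2924.71 ≈ 2925 N.
ΣF_y = 0: C_y + 2924.71 − 3250 − ½·788.6·2.4 = 0 → C_y = 1272 N.
ΣF_x = 0: C_x + 1900 = 0 → C_x = -1900 N.

C_x = -1900 N, C_y = 1272 N, D_y = 2925 N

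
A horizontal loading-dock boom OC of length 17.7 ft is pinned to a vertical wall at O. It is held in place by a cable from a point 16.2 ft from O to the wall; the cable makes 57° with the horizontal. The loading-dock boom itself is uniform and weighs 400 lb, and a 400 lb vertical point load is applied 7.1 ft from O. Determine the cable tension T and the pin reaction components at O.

ΣM about O: T·sin57°·16.2 − 400·8.85 − 400·7.1 = 0 → T = 6380/(16.2·0.838671) = 469.585 ≈ 469.6 lb.
ΣF_x = 0: O_x − T·cos57° = 0 → O_x = 469.585 × 0.544639 = 255.8 lb.
ΣF_y = 0: O_y + T·sin57° − 400 − 400 = 0 → O_y = 800 − 469.585 × 0.838671 = 406.2 lb.

T = 469.6 lb, O_x = 255.8 lb, O_y = 406.2 lb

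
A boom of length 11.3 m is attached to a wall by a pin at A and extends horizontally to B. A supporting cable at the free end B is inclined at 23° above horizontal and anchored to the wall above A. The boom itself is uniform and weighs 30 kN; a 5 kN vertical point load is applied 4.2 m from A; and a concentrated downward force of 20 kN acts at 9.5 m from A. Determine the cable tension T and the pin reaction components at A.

ΣM about A: T·sin23°·11.3 − 30·5.65 − 5·4.2 − 20·9.5 = 0 → T = 380.5/(11.3·0.390731) = 86.1784 ≈ 86.18 kN.
ΣF_x = 0: A_x − T·cos23° = 0 → A_x = 86.1784 × 0.920505 = 79.33 kN.
ΣF_y = 0: A_y + T·sin23° − 30 − 5 − 20 = 0 → A_y = 55 − 86.1784 × 0.390731 = 21.33 kN.

T = 86.18 kN, A_x = 79.33 kN, A_y = 21.33 kN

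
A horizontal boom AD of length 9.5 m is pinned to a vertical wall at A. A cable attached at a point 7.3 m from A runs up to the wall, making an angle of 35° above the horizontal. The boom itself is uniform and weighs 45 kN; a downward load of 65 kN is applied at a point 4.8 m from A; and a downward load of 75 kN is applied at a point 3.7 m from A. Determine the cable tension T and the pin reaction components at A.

T = 191.8 kN, A_x = 157.1 kN, A_y = 74.97 kN

ΣM about A: T·sin35°·7.3 − 45·4.75 − 65·4.8 − 75·3.7 = 0 → T = 803.25/(7.3·0.573576) = 191.839 ≈ 191.8 kN.
ΣF_x = 0: A_x − T·cos35° = 0 → A_x = 191.839 × 0.819152 = 157.1 kN.
ΣF_y = 0: A_y + T·sin35° − 45 − 65 − 75 = 0 → A_y = 185 − 191.839 × 0.573576 = 74.97 kN.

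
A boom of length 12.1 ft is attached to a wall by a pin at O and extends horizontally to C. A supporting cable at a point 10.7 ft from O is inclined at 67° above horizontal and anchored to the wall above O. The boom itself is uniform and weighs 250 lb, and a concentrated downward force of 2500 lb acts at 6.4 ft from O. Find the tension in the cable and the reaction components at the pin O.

T = 1778 lb, O_x = 694.7 lb, O_y = 1113 lb

ΣM about O: T·sin67°·10.7 − 250·6.05 − 2500·6.4 = 0 → T = 17512.5/(10.7·0.920505) = 1778.03 ≈ 1778 lb.
ΣF_x = 0: O_x − T·cos67° = 0 → O_x = 1778.03 × 0.390731 = 694.7 lb.
ΣF_y = 0: O_y + T·sin67° − 250 − 2500 = 0 → O_y = 2750 − 1778.03 × 0.920505 = 1113 lb.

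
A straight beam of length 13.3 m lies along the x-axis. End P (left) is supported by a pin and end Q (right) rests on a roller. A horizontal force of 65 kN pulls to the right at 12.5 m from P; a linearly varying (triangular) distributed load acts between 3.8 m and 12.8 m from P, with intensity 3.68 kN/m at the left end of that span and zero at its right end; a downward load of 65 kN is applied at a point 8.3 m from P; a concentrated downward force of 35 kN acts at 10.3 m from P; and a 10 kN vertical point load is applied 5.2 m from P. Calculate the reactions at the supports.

P_x = -65.00 kN, P_y = 46.51 kN, Q_y = 80.05 kN

Resultant of the triangular load: ½ × 3.68 × 9 = 16.56 kN, acting at 6.8 m from P (one-third of the span from the peak).
ΣM about P: Q_y·13.3 − (½·3.68·9)·6.8 − 65·8.3 − 35·10.3 − 10·5.2 = 0 → Q_y = 1064.608/13.3 = 80.0457 ≈ 80.05 kN.
ΣF_y = 0: P_y + 80.0457 − ½·3.68·9 − 65 − 35 − 10 = 0 → P_y = 46.51 kN.
ΣF_x = 0: P_x + 65 = 0 → P_x = -65.00 kN.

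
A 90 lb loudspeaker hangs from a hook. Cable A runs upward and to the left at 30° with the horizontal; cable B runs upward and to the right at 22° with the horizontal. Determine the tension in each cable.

T_A = 105.9 lb, T_B = 98.91 lb

ΣF_x = 0: −T_A·cos30° + T_B·cos22° = 0 → T_B = 0.934038·T_A.
ΣF_y = 0: T_A·sin30° + T_B·sin22° = 90.
Substitute: T_A·(0.5 + 0.934038·0.374607) = 90 → T_A = 105.895 ≈ 105.9 lb.
Then T_B = 0.934038 × 105.895 = 98.91 lb.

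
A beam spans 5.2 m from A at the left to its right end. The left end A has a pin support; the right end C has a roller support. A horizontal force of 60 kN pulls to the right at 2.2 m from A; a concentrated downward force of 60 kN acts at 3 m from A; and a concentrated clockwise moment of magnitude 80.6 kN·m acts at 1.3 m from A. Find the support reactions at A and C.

Taking moments about A: C_y·5.2 − 60·3 − 80.6 = 0 → C_y = 260.6/5.2 = 50.1154 ≈ 50.12 kN.
ΣF_y = 0: A_y + 50.1154 − 60 = 0 → A_y = 9.885 kN.
ΣF_x = 0: A_x + 60 = 0 → A_x = -60.00 kN.

A_x = -60.00 kN, A_y = 9.885 kN, C_y = 50.12 kN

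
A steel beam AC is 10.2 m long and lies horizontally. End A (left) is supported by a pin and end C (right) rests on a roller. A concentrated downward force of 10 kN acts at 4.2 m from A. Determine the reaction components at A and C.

Taking moments about A: C_y·10.2 − 10·4.2 = 0 → C_y = 42/10.2 = 4.11765 ≈ 4.118 kN.
ΣF_y = 0: A_y + 4.11765 − 10 = 0 → A_y = 5.882 kN.
ΣF_x = 0: no horizontal applied forces, so A_x = 0.

A_x = 0, A_y = 5.882 kN, C_y = 4.118 kN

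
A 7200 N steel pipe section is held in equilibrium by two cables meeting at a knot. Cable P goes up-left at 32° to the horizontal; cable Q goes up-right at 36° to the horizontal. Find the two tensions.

ΣF_x = 0: −T_P·cos32° + T_Q·cos36° = 0 → T_Q = 1.04825·T_P.
ΣF_y = 0: T_P·sin32° + T_Q·sin36° = 7200.
Substitute: T_P·(0.529919 + 1.04825·0.587785) = 7200 → T_P = 6282.37 ≈ 6282 N.
Then T_Q = 1.04825 × 6282.37 = 6585 N.

T_P = 6282 N, T_Q = 6585 N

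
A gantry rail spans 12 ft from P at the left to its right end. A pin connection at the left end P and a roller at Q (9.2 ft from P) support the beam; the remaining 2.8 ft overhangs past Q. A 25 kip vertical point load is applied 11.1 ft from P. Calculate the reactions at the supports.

P_x = 0, P_y = -5.163 kip, Q_y = 30.16 kip

ΣM about P: Q_y·9.2 − 25·11.1 = 0 → Q_y = 277.5/9.2 = 30.163 ≈ 30.16 kip.
ΣF_y = 0: P_y + 30.163 − 25 = 0 → P_y = -5.163 kip.
ΣF_x = 0: no horizontal applied forces, so P_x = 0.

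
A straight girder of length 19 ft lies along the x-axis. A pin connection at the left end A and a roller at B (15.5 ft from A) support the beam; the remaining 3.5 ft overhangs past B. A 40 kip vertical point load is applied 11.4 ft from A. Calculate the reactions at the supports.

Moments about A: B_y·15.5 − 40·11.4 = 0 → B_y = 456/15.5 = 29.4194 ≈ 29.42 kip.
ΣF_y = 0: A_y + 29.4194 − 40 = 0 → A_y = 10.58 kip.
ΣF_x = 0: no horizontal applied forces, so A_x = 0.

A_x = 0, A_y = 10.58 kip, B_y = 29.42 kip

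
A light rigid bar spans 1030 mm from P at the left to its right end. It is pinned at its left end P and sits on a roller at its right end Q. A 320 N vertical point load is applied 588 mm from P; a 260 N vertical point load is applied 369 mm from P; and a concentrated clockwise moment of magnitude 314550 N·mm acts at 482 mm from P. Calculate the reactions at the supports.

P_x = 0, P_y = -1.214 N, Q_y = 581.2 N

Taking moments about P: Q_y·1030 − 320·588 − 260·369 − 314550 = 0 → Q_y = 598650/1030 = 581.214 ≈ 581.2 N.
ΣF_y = 0: P_y + 581.214 − 320 − 260 = 0 → P_y = -1.214 N.
ΣF_x = 0: no horizontal applied forces, so P_x = 0.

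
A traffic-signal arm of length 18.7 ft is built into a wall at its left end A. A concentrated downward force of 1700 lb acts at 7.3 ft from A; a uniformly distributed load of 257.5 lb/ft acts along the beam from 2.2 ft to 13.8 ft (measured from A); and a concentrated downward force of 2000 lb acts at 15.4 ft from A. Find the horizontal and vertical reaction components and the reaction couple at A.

Resultant of the distributed load: 257.5 × 11.6 = 2987 lb at 8 ft from A.
ΣF_x = 0: A_x = 0.
ΣF_y = 0: A_y − 1700 − 257.5·11.6 − 2000 = 0 → A_y = 6687 lb.
ΣM about A: M_A − 1700·7.3 − (257.5·11.6)·8 − 2000·15.4 = 0 → M_A = 67110 lb·ft.

A_x = 0, A_y = 6687 lb, M_A = 67110 lb·ft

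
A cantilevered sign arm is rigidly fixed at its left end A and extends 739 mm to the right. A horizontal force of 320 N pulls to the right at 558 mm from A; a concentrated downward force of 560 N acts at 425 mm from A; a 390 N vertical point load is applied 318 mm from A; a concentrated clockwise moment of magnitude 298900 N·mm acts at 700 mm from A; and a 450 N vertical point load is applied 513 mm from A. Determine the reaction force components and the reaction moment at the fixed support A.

ΣF_x = 0: A_x + 320 = 0 → A_x = -320.0 N.
ΣF_y = 0: A_y − 560 − 390 − 450 = 0 → A_y = 1400 N.
ΣM about A: M_A − 560·425 − 390·318 − 298900 − 450·513 = 0 → M_A = 891800 N·mm.

A_x = -320.0 N, A_y = 1400 N, M_A = 891800 N·mm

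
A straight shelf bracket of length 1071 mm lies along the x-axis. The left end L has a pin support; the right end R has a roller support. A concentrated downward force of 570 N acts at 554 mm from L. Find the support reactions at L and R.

L_x = 0, L_y = 275.2 N, R_y = 294.8 N

Moments about L: R_y·1071 − 570·554 = 0 → R_y = 315780/1071 = 294.846 ≈ 294.8 N.
ΣF_y = 0: L_y + 294.846 − 570 = 0 → L_y = 275.2 N.
ΣF_x = 0: no horizontal applied forces, so L_x = 0.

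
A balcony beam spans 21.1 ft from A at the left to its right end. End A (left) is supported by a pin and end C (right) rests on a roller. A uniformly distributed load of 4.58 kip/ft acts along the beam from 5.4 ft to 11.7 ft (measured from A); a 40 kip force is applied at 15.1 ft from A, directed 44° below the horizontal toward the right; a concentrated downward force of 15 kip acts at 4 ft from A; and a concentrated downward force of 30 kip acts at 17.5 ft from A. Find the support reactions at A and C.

Resultant of the distributed load: 4.58 × 6.3 = 28.854 kip at 8.55 ft from A.
Taking moments about A: C_y·21.1 − (4.58·6.3)·8.55 − 40·sin44°·15.1 − 15·4 − 30·17.5 = 0 → C_y = 1251.28/21.1 = 59.3024 ≈ 59.30 kip.
ΣF_y = 0: A_y + 59.3024 − 4.58·6.3 − 40·sin44° − 15 − 30 = 0 → A_y = 42.34 kip.
ΣF_x = 0: A_x + 40·cos44° = 0 → A_x = -28.77 kip.

A_x = -28.77 kip, A_y = 42.34 kip, C_y = 59.30 kip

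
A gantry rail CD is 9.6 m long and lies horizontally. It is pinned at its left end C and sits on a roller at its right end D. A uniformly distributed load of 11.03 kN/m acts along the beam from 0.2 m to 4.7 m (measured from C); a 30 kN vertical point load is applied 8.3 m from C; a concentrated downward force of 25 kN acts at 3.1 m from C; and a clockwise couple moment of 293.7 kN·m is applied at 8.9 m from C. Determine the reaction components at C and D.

Resultant of the distributed load: 11.03 × 4.5 = 49.635 kN at 2.45 m from C.
Moments about C: D_y·9.6 − (11.03·4.5)·2.45 − 30·8.3 − 25·3.1 − 293.7 = 0 → D_y = 741.80575/9.6 = 77.2714 ≈ 77.27 kN.
ΣF_y = 0: C_y + 77.2714 − 11.03·4.5 − 30 − 25 = 0 → C_y = 27.36 kN.
ΣF_x = 0: no horizontal applied forces, so C_x = 0.

C_x = 0, C_y = 27.36 kN, D_y = 77.27 kN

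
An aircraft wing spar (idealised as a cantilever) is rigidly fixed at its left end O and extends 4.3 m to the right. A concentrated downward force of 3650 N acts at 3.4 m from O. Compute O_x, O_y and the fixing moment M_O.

ΣF_x = 0: O_x = 0.
ΣF_y = 0: O_y − 3650 = 0 → O_y = 3650 N.
ΣM about O: M_O − 3650·3.4 = 0 → M_O = 12410 N·m.

O_x = 0, O_y = 3650 N, M_O = 12410 N·m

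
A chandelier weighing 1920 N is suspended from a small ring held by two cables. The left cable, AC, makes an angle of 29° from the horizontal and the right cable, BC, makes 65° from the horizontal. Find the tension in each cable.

T_AC = 813.4 N, T_BC = 1683 N

ΣF_x = 0: −T_AC·cos29° + T_BC·cos65° = 0 → T_BC = 2.06953·T_AC.
ΣF_y = 0: T_AC·sin29° + T_BC·sin65° = 1920.
Substitute: T_AC·(0.48481 + 2.06953·0.906308) = 1920 → T_AC = 813.407 ≈ 813.4 N.
Then T_BC = 2.06953 × 813.407 = 1683 N.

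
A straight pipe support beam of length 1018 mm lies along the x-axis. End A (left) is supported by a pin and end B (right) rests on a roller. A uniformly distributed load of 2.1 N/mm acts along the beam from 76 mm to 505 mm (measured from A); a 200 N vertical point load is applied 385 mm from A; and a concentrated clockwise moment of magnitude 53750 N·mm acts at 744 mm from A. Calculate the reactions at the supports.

A_x = 0, A_y = 715.4 N, B_y = 385.5 N

Resultant of the distributed load: 2.1 × 429 = 900.9 N at 290.5 mm from A.
Moments about A: B_y·1018 − (2.1·429)·290.5 − 200·385 − 53750 = 0 → B_y = 392461.45/1018 = 385.522 ≈ 385.5 N.
ΣF_y = 0: A_y + 385.522 − 2.1·429 − 200 = 0 → A_y = 715.4 N.
ΣF_x = 0: no horizontal applied forces, so A_x = 0.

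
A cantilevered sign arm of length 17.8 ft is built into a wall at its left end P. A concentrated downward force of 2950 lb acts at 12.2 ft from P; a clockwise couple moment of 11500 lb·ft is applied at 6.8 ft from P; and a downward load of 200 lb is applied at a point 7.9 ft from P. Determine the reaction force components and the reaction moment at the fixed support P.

P_x = 0, P_y = 3150 lb, M_P = 49070 lb·ft

ΣF_x = 0: P_x = 0.
ΣF_y = 0: P_y − 2950 − 200 = 0 → P_y = 3150 lb.
ΣM about P: M_P − 2950·12.2 − 11500 − 200·7.9 = 0 → M_P = 49070 lb·ft.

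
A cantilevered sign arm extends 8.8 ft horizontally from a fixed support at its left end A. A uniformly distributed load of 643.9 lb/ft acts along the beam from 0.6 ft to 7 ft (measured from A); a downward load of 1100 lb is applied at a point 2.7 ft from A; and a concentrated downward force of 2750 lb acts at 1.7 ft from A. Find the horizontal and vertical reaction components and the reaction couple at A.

Resultant of the distributed load: 643.9 × 6.4 = 4120.96 lb at 3.8 ft from A.
ΣF_x = 0: A_x = 0.
ΣF_y = 0: A_y − 643.9·6.4 − 1100 − 2750 = 0 → A_y = 7971 lb.
ΣM about A: M_A − (643.9·6.4)·3.8 − 1100·2.7 − 2750·1.7 = 0 → M_A = 23300 lb·ft.

A_x = 0, A_y = 7971 lb, M_A = 23300 lb·ft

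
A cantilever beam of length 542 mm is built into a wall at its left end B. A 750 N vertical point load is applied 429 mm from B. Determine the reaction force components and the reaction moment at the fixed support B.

B_x = 0, B_y = 750.0 N, M_B = 321800 N·mm

ΣF_x = 0: B_x = 0.
ΣF_y = 0: B_y − 750 = 0 → B_y = 750.0 N.
ΣM about B: M_B − 750·429 = 0 → M_B = 321800 N·mm.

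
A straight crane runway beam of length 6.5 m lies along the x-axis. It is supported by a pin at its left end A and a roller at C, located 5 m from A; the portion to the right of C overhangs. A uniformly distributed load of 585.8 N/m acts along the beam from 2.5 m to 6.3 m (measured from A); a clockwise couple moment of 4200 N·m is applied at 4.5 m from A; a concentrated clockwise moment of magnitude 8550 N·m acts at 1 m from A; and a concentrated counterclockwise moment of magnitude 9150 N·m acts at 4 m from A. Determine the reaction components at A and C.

Resultant of the distributed load: 585.8 × 3.8 = 2226.04 N at 4.4 m from A.
Moments about A: C_y·5 − (585.8·3.8)·4.4 − 4200 − 8550 + 9150 = 0 → C_y = 13394.576/5 = 2678.92 ≈ 2679 N.
ΣF_y = 0: A_y + 2678.92 − 585.8·3.8 = 0 → A_y = -452.9 N.
ΣF_x = 0: no horizontal applied forces, so A_x = 0.

A_x = 0, A_y = -452.9 N, C_y = 2679 N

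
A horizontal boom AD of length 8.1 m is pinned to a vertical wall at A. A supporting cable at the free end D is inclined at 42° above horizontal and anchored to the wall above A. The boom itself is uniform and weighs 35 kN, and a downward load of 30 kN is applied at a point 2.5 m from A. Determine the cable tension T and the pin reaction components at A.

ΣM about A: T·sin42°·8.1 − 35·4.05 − 30·2.5 = 0 → T = 216.75/(8.1·0.669131) = 39.9911 ≈ 39.99 kN.
ΣF_x = 0: A_x − T·cos42° = 0 → A_x = 39.9911 × 0.743145 = 29.72 kN.
ΣF_y = 0: A_y + T·sin42° − 35 − 30 = 0 → A_y = 65 − 39.9911 × 0.669131 = 38.24 kN.

T = 39.99 kN, A_x = 29.72 kN, A_y = 38.24 kN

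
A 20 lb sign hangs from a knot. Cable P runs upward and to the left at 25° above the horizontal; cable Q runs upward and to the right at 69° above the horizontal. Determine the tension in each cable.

T_P = 7.185 lb, T_Q = 18.17 lb

ΣF_x = 0: −T_P·cos25° + T_Q·cos69° = 0 → T_Q = 2.52899·T_P.
ΣF_y = 0: T_P·sin25° + T_Q·sin69° = 20.
Substitute: T_P·(0.422618 + 2.52899·0.93358) = 20 → T_P = 7.18486 ≈ 7.185 lb.
Then T_Q = 2.52899 × 7.18486 = 18.17 lb.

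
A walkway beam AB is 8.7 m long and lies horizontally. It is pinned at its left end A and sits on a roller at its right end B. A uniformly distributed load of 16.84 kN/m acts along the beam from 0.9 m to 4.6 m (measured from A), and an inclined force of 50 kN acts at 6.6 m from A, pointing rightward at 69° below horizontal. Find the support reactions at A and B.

A_x = -17.92 kN, A_y = 53.88 kN, B_y = 55.11 kN

Resultant of the distributed load: 16.84 × 3.7 = 62.308 kN at 2.75 m from A.
ΣM about A: B_y·8.7 − (16.84·3.7)·2.75 − 50·sin69°·6.6 = 0 → B_y = 479.429/8.7 = 55.1068 ≈ 55.11 kN.
ΣF_y = 0: A_y + 55.1068 − 16.84·3.7 − 50·sin69° = 0 → A_y = 53.88 kN.
ΣF_x = 0: A_x + 50·cos69° = 0 → A_x = -17.92 kN.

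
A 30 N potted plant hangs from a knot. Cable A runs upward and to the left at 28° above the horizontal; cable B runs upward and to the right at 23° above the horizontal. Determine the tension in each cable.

ΣF_x = 0: −T_A·cos28° + T_B·cos23° = 0 → T_B = 0.959199·T_A.
ΣF_y = 0: T_A·sin28° + T_B·sin23° = 30.
Substitute: T_A·(0.469472 + 0.959199·0.390731) = 30 → T_A = 35.534 ≈ 35.53 N.
Then T_B = 0.959199 × 35.534 = 34.08 N.

T_A = 35.53 N, T_B = 34.08 N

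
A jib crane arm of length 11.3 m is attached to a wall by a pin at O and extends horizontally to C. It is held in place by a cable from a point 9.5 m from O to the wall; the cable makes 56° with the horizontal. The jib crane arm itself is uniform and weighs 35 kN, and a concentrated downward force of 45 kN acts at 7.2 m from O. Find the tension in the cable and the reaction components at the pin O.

ΣM about O: T·sin56°·9.5 − 35·5.65 − 45·7.2 = 0 → T = 521.75/(9.5·0.829038) = 66.2467 ≈ 66.25 kN.
ΣF_x = 0: O_x − T·cos56° = 0 → O_x = 66.2467 × 0.559193 = 37.04 kN.
ΣF_y = 0: O_y + T·sin56° − 35 − 45 = 0 → O_y = 80 − 66.2467 × 0.829038 = 25.08 kN.

T = 66.25 kN, O_x = 37.04 kN, O_y = 25.08 kN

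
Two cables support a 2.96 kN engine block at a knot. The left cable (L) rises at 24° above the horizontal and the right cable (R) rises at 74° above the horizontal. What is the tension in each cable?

ΣF_x = 0: −T_L·cos24° + T_R·cos74° = 0 → T_R = 3.3143·T_L.
ΣF_y = 0: T_L·sin24° + T_R·sin74° = 2.96.
Substitute: T_L·(0.406737 + 3.3143·0.961262) = 2.96 → T_L = 0.823905 ≈ 0.8239 kN.
Then T_R = 3.3143 × 0.823905 = 2.731 kN.

T_L = 0.8239 kN, T_R = 2.731 kN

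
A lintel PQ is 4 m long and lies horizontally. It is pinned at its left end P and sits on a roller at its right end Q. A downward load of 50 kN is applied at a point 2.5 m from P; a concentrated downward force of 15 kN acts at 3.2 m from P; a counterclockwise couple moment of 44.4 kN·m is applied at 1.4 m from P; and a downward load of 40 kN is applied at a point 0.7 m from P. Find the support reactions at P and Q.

Taking moments about P: Q_y·4 − 50·2.5 − 15·3.2 + 44.4 − 40·0.7 = 0 → Q_y = 156.6/4 = 39.15 kN.
ΣF_y = 0: P_y + 39.15 − 50 − 15 − 40 = 0 → P_y = 65.85 kN.
ΣF_x = 0: no horizontal applied forces, so P_x = 0.

P_x = 0, P_y = 65.85 kN, Q_y = 39.15 kN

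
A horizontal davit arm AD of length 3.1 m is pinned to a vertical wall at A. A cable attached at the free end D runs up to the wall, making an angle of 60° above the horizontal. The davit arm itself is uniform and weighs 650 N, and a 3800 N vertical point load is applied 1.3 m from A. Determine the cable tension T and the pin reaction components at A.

T = 2215 N, A_x = 1108 N, A_y = 2531 N

ΣM about A: T·sin60°·3.1 − 650·1.55 − 3800·1.3 = 0 → T = 5947.5/(3.1·0.866025) = 2215.35 ≈ 2215 N.
ΣF_x = 0: A_x − T·cos60° = 0 → A_x = 2215.35 × 0.5 = 1108 N.
ΣF_y = 0: A_y + T·sin60° − 650 − 3800 = 0 → A_y = 4450 − 2215.35 × 0.866025 = 2531 N.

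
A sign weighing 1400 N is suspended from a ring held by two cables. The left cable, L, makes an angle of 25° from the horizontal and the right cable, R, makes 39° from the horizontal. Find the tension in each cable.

T_L = 1211 N, T_R = 1412 N

ΣF_x = 0: −T_L·cos25° + T_R·cos39° = 0 → T_R = 1.1662·T_L.
ΣF_y = 0: T_L·sin25° + T_R·sin39° = 1400.
Substitute: T_L·(0.422618 + 1.1662·0.62932) = 1400 → T_L = 1210.52 ≈ 1211 N.
Then T_R = 1.1662 × 1210.52 = 1412 N.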